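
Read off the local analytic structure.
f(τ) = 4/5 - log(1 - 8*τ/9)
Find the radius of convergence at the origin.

Branch term (-1)*log(1 - τ/(9/8)): its argument vanishes at τ = 9/8, a logarithmic branch point, modulus 9/8.
The radius of convergence is the smallest modulus among the singular points: 9/8.

The radius of convergence is 9/8.


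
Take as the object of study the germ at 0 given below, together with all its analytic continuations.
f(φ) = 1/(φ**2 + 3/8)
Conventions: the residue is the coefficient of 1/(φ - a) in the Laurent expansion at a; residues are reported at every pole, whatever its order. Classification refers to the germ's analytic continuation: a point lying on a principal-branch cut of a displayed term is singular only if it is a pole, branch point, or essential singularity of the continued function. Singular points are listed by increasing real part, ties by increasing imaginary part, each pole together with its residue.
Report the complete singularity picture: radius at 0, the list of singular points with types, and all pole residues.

Radius of convergence at 0: (1/4)*sqrt(6).
At -((1/4)*sqrt(6))*i: a pole of order 1; residue ((1/3)*sqrt(6))*i.
At ((1/4)*sqrt(6))*i: a pole of order 1; residue -((1/3)*sqrt(6))*i.

Denominator factor (φ**2 + 3/8): discriminant -3/2, complex-conjugate roots ((1/4)*sqrt(6))*i and -((1/4)*sqrt(6))*i; poles of order 1, moduli (1/4)*sqrt(6) and (1/4)*sqrt(6).
The radius of convergence is the smallest modulus among the singular points: (1/4)*sqrt(6).
The factor φ**2 + 3/8 splits as (φ - a)(φ - a') with a = -((1/4)*sqrt(6))*i, a' = ((1/4)*sqrt(6))*i. At the order-1 pole a set g(φ) = (φ - a)*f(φ) = [1] / (φ - a').
Simple pole: residue = g(a) at a = -((1/4)*sqrt(6))*i, which is ((1/3)*sqrt(6))*i.
The factor φ**2 + 3/8 splits as (φ - a)(φ - a') with a = ((1/4)*sqrt(6))*i, a' = -((1/4)*sqrt(6))*i. At the order-1 pole a set g(φ) = (φ - a)*f(φ) = [1] / (φ - a').
Simple pole: residue = g(a) at a = ((1/4)*sqrt(6))*i, which is -((1/3)*sqrt(6))*i.
List the singular points by increasing real part (a conjugate pair: the negative imaginary part first).


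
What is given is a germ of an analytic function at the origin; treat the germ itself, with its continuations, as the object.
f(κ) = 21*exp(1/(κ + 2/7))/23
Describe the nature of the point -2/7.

The point is an essential singularity.

The exponent 1/(κ - (-2/7)) has a pole at -2/7, so exp(1/(κ - (-2/7))) takes every nonzero value near it: an essential singularity (not a pole of any order).


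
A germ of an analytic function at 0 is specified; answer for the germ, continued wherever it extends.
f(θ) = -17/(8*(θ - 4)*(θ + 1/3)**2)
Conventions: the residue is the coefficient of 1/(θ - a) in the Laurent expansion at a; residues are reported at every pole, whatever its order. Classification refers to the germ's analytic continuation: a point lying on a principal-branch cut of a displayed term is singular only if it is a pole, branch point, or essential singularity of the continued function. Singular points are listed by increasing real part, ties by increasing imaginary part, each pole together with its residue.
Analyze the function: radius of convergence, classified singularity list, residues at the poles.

Radius of convergence at 0: 1/3.
At -1/3: a pole of order 2; residue 153/1352.
At 4: a pole of order 1; residue -153/1352.

Denominator factor (θ + 1/3)^2: pole of order 2 at -1/3, modulus 1/3.
Denominator factor (θ - 4): pole of order 1 at 4, modulus 4.
The radius of convergence is the smallest modulus among the singular points: 1/3.
At the order-2 pole -1/3 set g(θ) = (θ - (-1/3))^2*f(θ) = -17/(8*(θ - 4)).
Order-2 pole: residue = g'(a); g'(-1/3) = 153/1352, so the residue is 153/1352.
At the order-1 pole 4 set g(θ) = (θ - (4))*f(θ) = -17/(8*(θ + 1/3)**2).
Simple pole: residue = g(a) at a = 4, which is -153/1352.
List the singular points by increasing real part (a conjugate pair: the negative imaginary part first).


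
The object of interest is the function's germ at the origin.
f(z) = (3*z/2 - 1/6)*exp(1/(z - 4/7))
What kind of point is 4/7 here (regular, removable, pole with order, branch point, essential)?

The point is an essential singularity.

The exponent 1/(z - (4/7)) has a pole at 4/7, so exp(1/(z - (4/7))) takes every nonzero value near it: an essential singularity (not a pole of any order).


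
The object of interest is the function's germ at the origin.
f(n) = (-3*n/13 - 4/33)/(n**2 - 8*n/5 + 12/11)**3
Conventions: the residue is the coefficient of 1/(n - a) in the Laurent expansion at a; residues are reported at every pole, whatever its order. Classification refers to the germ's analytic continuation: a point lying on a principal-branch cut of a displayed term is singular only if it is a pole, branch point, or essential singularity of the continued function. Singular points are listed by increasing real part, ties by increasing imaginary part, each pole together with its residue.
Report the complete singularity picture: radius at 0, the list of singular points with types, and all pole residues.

Radius of convergence at 0: (2/11)*sqrt(33).
At (4/5) - ((2/55)*sqrt(341))*i: a pole of order 3; residue -((281875/12393056)*sqrt(341))*i.
At (4/5) + ((2/55)*sqrt(341))*i: a pole of order 3; residue ((281875/12393056)*sqrt(341))*i.

Denominator factor (n**2 - 8*n/5 + 12/11)^3: discriminant -496/275, complex-conjugate roots (4/5) + ((2/55)*sqrt(341))*i and (4/5) - ((2/55)*sqrt(341))*i; poles of order 3, moduli (2/11)*sqrt(33) and (2/11)*sqrt(33).
The radius of convergence is the smallest modulus among the singular points: (2/11)*sqrt(33).
The factor n**2 - 8*n/5 + 12/11 splits as (n - a)(n - a') with a = (4/5) - ((2/55)*sqrt(341))*i, a' = (4/5) + ((2/55)*sqrt(341))*i. At the order-3 pole a set g(n) = (n - a)^3*f(n) = [-3*n/13 - 4/33] / (n - a')^3.
Order-3 pole: residue = g''(a)/2; g''((4/5) - ((2/55)*sqrt(341))*i) = -((281875/6196528)*sqrt(341))*i, so the residue is -((281875/12393056)*sqrt(341))*i.
The factor n**2 - 8*n/5 + 12/11 splits as (n - a)(n - a') with a = (4/5) + ((2/55)*sqrt(341))*i, a' = (4/5) - ((2/55)*sqrt(341))*i. At the order-3 pole a set g(n) = (n - a)^3*f(n) = [-3*n/13 - 4/33] / (n - a')^3.
Order-3 pole: residue = g''(a)/2; g''((4/5) + ((2/55)*sqrt(341))*i) = ((281875/6196528)*sqrt(341))*i, so the residue is ((281875/12393056)*sqrt(341))*i.
List the singular points by increasing real part (a conjugate pair: the negative imaginary part first).


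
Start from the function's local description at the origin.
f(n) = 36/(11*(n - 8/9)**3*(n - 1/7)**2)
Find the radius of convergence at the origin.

The radius of convergence is 1/7.

Denominator factor (n - 8/9)^3: pole of order 3 at 8/9, modulus 8/9.
Denominator factor (n - 1/7)^2: pole of order 2 at 1/7, modulus 1/7.
The radius of convergence is the smallest modulus among the singular points: 1/7.


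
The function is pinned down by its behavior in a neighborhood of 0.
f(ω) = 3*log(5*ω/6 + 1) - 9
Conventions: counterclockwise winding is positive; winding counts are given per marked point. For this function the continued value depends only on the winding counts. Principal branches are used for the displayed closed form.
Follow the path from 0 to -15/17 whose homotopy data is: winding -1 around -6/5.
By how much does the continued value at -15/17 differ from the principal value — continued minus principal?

The rational part is single-valued and drops out of the difference; each branch term changes only by its own monodromy.
(3)*log(1 - ω/(-6/5)): each positive loop around -6/5 adds 2*pi*i to the log, so winding -1 contributes (3)*(-1)*2*pi*i = -(6)*pi*i.
Summing the contributions at ω = -15/17 gives -(6)*pi*i.

Continued minus principal equals -(6)*pi*i.


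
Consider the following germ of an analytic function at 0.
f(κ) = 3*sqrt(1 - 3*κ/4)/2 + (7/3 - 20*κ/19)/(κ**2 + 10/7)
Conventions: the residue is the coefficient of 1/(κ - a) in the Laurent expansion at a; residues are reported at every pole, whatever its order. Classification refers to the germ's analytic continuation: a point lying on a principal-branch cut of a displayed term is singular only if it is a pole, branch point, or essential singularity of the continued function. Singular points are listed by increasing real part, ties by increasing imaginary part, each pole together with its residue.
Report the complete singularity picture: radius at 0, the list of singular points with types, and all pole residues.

Denominator factor (κ**2 + 10/7): discriminant -40/7, complex-conjugate roots ((1/7)*sqrt(70))*i and -((1/7)*sqrt(70))*i; poles of order 1, moduli (1/7)*sqrt(70) and (1/7)*sqrt(70).
Branch term (3/2)*sqrt(1 - κ/(4/3)): its argument vanishes at κ = 4/3, a square-root branch point, modulus 4/3.
The radius of convergence is the smallest modulus among the singular points: (1/7)*sqrt(70).
The branch term is analytic at -((1/7)*sqrt(70))*i and contributes nothing to the residue; only the rational part matters.
The factor κ**2 + 10/7 splits as (κ - a)(κ - a') with a = -((1/7)*sqrt(70))*i, a' = ((1/7)*sqrt(70))*i. At the order-1 pole a set g(κ) = (κ - a)*(rational part) = [7/3 - 20*κ/19] / (κ - a').
Simple pole: residue = g(a) at a = -((1/7)*sqrt(70))*i, which is (-10/19) + ((7/60)*sqrt(70))*i.
The branch term is analytic at ((1/7)*sqrt(70))*i and contributes nothing to the residue; only the rational part matters.
The factor κ**2 + 10/7 splits as (κ - a)(κ - a') with a = ((1/7)*sqrt(70))*i, a' = -((1/7)*sqrt(70))*i. At the order-1 pole a set g(κ) = (κ - a)*(rational part) = [7/3 - 20*κ/19] / (κ - a').
Simple pole: residue = g(a) at a = ((1/7)*sqrt(70))*i, which is (-10/19) - ((7/60)*sqrt(70))*i.
List the singular points by increasing real part (a conjugate pair: the negative imaginary part first).

Radius of convergence at 0: (1/7)*sqrt(70).
At -((1/7)*sqrt(70))*i: a pole of order 1; residue (-10/19) + ((7/60)*sqrt(70))*i.
At ((1/7)*sqrt(70))*i: a pole of order 1; residue (-10/19) - ((7/60)*sqrt(70))*i.
At 4/3: an algebraic (square-root) branch point.


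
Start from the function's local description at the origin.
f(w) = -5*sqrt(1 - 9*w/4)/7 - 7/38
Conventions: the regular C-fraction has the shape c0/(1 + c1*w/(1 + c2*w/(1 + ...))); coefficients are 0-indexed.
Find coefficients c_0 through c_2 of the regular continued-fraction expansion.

The regular C-fraction coefficients are [-239/266, 855/956, -5571/3824].

Taylor coefficients (expand at 0): a_0 = -239/266, a_1 = 45/56, a_2 = 405/896.
c0 = a_0 = -239/266. Peel one level at a time: if S = 1 + c*w/S' with S'(0) = 1, then c is the w-coefficient of S and S' = c*w/(S - 1).
S_1 = c0/f = 1 + (855/956)*w + (4763205/3655744)*w^2 + ...; c1 = 855/956.
S_2 = c1*w/(S_1 - 1) = 1 + (-5571/3824)*w + ...; c2 = -5571/3824.


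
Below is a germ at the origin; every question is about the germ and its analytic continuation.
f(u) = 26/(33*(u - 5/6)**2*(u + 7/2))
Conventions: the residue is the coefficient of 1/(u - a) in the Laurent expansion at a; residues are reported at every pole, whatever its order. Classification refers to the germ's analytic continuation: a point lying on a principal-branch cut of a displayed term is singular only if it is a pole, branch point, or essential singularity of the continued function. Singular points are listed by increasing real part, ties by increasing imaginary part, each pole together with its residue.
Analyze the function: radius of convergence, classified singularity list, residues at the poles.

Denominator factor (u - 5/6)^2: pole of order 2 at 5/6, modulus 5/6.
Denominator factor (u + 7/2): pole of order 1 at -7/2, modulus 7/2.
The radius of convergence is the smallest modulus among the singular points: 5/6.
At the order-1 pole -7/2 set g(u) = (u - (-7/2))*f(u) = 26/(33*(u - 5/6)**2).
Simple pole: residue = g(a) at a = -7/2, which is 6/143.
At the order-2 pole 5/6 set g(u) = (u - (5/6))^2*f(u) = 26/(33*(u + 7/2)).
Order-2 pole: residue = g'(a); g'(5/6) = -6/143, so the residue is -6/143.
List the singular points by increasing real part (a conjugate pair: the negative imaginary part first).

Radius of convergence at 0: 5/6.
At -7/2: a pole of order 1; residue 6/143.
At 5/6: a pole of order 2; residue -6/143.


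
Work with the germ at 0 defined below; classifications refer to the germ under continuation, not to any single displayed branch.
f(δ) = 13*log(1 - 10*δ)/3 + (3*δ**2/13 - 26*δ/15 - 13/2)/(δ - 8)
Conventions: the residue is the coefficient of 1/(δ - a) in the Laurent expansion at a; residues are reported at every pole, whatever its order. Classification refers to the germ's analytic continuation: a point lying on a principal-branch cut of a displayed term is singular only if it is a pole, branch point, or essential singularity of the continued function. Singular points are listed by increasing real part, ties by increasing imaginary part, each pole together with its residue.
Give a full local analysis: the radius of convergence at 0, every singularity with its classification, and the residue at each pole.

Denominator factor (δ - 8): pole of order 1 at 8, modulus 8.
Branch term (13/3)*log(1 - δ/(1/10)): its argument vanishes at δ = 1/10, a logarithmic branch point, modulus 1/10.
The radius of convergence is the smallest modulus among the singular points: 1/10.
The branch term is analytic at 8 and contributes nothing to the residue; only the rational part matters.
At the order-1 pole 8 set g(δ) = (δ - (8))*(rational part) = 3*δ**2/13 - 26*δ/15 - 13/2.
Simple pole: residue = g(a) at a = 8, which is -2183/390.
List the singular points by increasing real part (a conjugate pair: the negative imaginary part first).

Radius of convergence at 0: 1/10.
At 1/10: a logarithmic branch point.
At 8: a pole of order 1; residue -2183/390.


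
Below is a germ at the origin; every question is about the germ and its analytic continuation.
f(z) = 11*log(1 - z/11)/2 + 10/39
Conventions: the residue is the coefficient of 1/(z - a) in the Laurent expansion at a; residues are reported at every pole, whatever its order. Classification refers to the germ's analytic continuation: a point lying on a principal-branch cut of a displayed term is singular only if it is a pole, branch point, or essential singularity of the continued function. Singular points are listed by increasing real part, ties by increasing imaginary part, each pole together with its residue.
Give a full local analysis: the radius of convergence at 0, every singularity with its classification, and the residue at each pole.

Radius of convergence at 0: 11.
At 11: a logarithmic branch point.

Branch term (11/2)*log(1 - z/(11)): its argument vanishes at z = 11, a logarithmic branch point, modulus 11.
The radius of convergence is the smallest modulus among the singular points: 11.


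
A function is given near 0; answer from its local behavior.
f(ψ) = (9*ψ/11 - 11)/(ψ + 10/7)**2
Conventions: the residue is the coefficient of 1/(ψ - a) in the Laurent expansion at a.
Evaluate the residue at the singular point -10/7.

The residue is 9/11.

At the order-2 pole -10/7 set g(ψ) = (ψ - (-10/7))^2*f(ψ) = 9*ψ/11 - 11.
Order-2 pole: residue = g'(a); g'(-10/7) = 9/11, so the residue is 9/11.


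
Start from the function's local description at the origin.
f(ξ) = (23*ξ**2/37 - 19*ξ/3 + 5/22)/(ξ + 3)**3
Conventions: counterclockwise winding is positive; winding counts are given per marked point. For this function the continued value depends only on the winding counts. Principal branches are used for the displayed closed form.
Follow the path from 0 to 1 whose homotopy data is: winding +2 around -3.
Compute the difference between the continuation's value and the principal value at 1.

The function is rational, hence single-valued: continuing it around any pole returns the same value, so the difference is 0.

Continued minus principal equals 0.


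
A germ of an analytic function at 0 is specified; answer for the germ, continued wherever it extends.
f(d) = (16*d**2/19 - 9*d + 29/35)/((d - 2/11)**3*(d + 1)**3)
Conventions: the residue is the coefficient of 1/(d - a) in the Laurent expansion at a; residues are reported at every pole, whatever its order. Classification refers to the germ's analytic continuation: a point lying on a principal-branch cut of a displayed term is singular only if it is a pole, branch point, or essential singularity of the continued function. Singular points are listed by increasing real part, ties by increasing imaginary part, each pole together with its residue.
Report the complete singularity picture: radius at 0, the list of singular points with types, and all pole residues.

Denominator factor (d - 2/11)^3: pole of order 3 at 2/11, modulus 2/11.
Denominator factor (d + 1)^3: pole of order 3 at -1, modulus 1.
The radius of convergence is the smallest modulus among the singular points: 2/11.
At the order-3 pole -1 set g(d) = (d - (-1))^3*f(d) = (16*d**2/19 - 9*d + 29/35)/(d - 2/11)**3.
Order-3 pole: residue = g''(a)/2; g''(-1) = -5851850642/246909845, so the residue is -2925925321/246909845.
At the order-3 pole 2/11 set g(d) = (d - (2/11))^3*f(d) = (16*d**2/19 - 9*d + 29/35)/(d + 1)**3.
Order-3 pole: residue = g''(a)/2; g''(2/11) = 5851850642/246909845, so the residue is 2925925321/246909845.
List the singular points by increasing real part (a conjugate pair: the negative imaginary part first).

Radius of convergence at 0: 2/11.
At -1: a pole of order 3; residue -2925925321/246909845.
At 2/11: a pole of order 3; residue 2925925321/246909845.


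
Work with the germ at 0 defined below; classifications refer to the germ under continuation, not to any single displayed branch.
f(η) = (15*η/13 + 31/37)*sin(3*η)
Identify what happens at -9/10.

The point is a regular point.

There is no denominator, hence no pole anywhere.
The factor sin(3*η) is entire.
So the germ continues analytically to -9/10.


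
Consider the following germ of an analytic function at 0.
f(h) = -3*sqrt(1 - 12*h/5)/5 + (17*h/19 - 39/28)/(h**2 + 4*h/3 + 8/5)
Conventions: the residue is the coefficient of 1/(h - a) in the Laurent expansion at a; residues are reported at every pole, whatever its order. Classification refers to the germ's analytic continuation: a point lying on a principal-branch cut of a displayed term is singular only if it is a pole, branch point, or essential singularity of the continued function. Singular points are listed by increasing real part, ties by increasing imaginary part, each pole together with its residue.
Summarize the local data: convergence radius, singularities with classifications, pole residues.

Denominator factor (h**2 + 4*h/3 + 8/5): discriminant -208/45, complex-conjugate roots (-2/3) + ((2/15)*sqrt(65))*i and (-2/3) - ((2/15)*sqrt(65))*i; poles of order 1, moduli (2/5)*sqrt(10) and (2/5)*sqrt(10).
Branch term (-3/5)*sqrt(1 - h/(5/12)): its argument vanishes at h = 5/12, a square-root branch point, modulus 5/12.
The radius of convergence is the smallest modulus among the singular points: 5/12.
The branch term is analytic at (-2/3) - ((2/15)*sqrt(65))*i and contributes nothing to the residue; only the rational part matters.
The factor h**2 + 4*h/3 + 8/5 splits as (h - a)(h - a') with a = (-2/3) - ((2/15)*sqrt(65))*i, a' = (-2/3) + ((2/15)*sqrt(65))*i. At the order-1 pole a set g(h) = (h - a)*(rational part) = [17*h/19 - 39/28] / (h - a').
Simple pole: residue = g(a) at a = (-2/3) - ((2/15)*sqrt(65))*i, which is (17/38) - ((3175/27664)*sqrt(65))*i.
The branch term is analytic at (-2/3) + ((2/15)*sqrt(65))*i and contributes nothing to the residue; only the rational part matters.
The factor h**2 + 4*h/3 + 8/5 splits as (h - a)(h - a') with a = (-2/3) + ((2/15)*sqrt(65))*i, a' = (-2/3) - ((2/15)*sqrt(65))*i. At the order-1 pole a set g(h) = (h - a)*(rational part) = [17*h/19 - 39/28] / (h - a').
Simple pole: residue = g(a) at a = (-2/3) + ((2/15)*sqrt(65))*i, which is (17/38) + ((3175/27664)*sqrt(65))*i.
List the singular points by increasing real part (a conjugate pair: the negative imaginary part first).

Radius of convergence at 0: 5/12.
At (-2/3) - ((2/15)*sqrt(65))*i: a pole of order 1; residue (17/38) - ((3175/27664)*sqrt(65))*i.
At (-2/3) + ((2/15)*sqrt(65))*i: a pole of order 1; residue (17/38) + ((3175/27664)*sqrt(65))*i.
At 5/12: an algebraic (square-root) branch point.


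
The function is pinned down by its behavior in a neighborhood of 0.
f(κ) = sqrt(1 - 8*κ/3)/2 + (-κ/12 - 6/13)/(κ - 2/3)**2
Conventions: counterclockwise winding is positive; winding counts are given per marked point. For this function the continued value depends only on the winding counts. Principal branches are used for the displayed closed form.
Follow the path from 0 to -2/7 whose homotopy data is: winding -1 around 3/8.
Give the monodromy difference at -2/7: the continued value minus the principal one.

Continued minus principal equals -(1/21)*sqrt(777).

The rational part is single-valued and drops out of the difference; each branch term changes only by its own monodromy.
(1/2)*sqrt(1 - κ/(3/8)): winding -1 is odd, the square root flips sign, contributing -2*(1/2)*sqrt(1 - (-2/7)/(3/8)) = -2*(1/2)*sqrt(37/21) = -(1/21)*sqrt(777).
Summing the contributions at κ = -2/7 gives -(1/21)*sqrt(777).


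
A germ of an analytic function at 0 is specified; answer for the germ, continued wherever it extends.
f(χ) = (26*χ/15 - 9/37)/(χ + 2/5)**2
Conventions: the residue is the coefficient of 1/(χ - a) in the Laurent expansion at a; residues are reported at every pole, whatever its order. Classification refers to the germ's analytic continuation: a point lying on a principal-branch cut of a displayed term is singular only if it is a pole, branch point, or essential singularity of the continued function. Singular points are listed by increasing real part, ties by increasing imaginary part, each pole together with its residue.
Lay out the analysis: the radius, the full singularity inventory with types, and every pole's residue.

Denominator factor (χ + 2/5)^2: pole of order 2 at -2/5, modulus 2/5.
The radius of convergence is the smallest modulus among the singular points: 2/5.
At the order-2 pole -2/5 set g(χ) = (χ - (-2/5))^2*f(χ) = 26*χ/15 - 9/37.
Order-2 pole: residue = g'(a); g'(-2/5) = 26/15, so the residue is 26/15.

Radius of convergence at 0: 2/5.
At -2/5: a pole of order 2; residue 26/15.


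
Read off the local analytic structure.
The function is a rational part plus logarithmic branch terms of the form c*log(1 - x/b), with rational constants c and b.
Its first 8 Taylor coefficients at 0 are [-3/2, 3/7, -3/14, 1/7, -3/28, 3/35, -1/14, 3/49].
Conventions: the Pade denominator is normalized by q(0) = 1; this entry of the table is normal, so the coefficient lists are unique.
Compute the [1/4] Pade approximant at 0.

Taylor coefficients needed (read off): a_0 = -3/2, a_1 = 3/7, a_2 = -3/14, a_3 = 1/7, a_4 = -3/28, a_5 = 3/35.
Write the denominator as Q(x) = 1 + q1*x + q2*x^2 + q3*x^3 + q4*x^4. Requiring Q*f - P = O(x^6) with deg P <= 1 kills the coefficients of x^2..x^5 in Q*f:
  x^2: a_2 + q1*a_1 + q2*a_0 = 0, i.e. -3/14 + (3/7)*q1 + (-3/2)*q2 = 0.
  x^3: a_3 + q1*a_2 + q2*a_1 + q3*a_0 = 0, i.e. 1/7 + (-3/14)*q1 + (3/7)*q2 + (-3/2)*q3 = 0.
  x^4: a_4 + q1*a_3 + q2*a_2 + q3*a_1 + q4*a_0 = 0, i.e. -3/28 + (1/7)*q1 + (-3/14)*q2 + (3/7)*q3 + (-3/2)*q4 = 0.
  x^5: a_5 + q1*a_4 + q2*a_3 + q3*a_2 + q4*a_1 = 0, i.e. 3/35 + (-3/28)*q1 + (1/7)*q2 + (-3/14)*q3 + (3/7)*q4 = 0.
Solving this linear system: q1 = 1846/1795, q2 = 271/1795, q3 = -46/5385, q4 = 9/3590.
The numerator is Q*f truncated at degree 1: P0 = a_0 = -3/2; P1 = a_1 + q1*a_0 = -13998/12565.

The Pade approximant has numerator coefficients [-3/2, -13998/12565]; denominator coefficients [1, 1846/1795, 271/1795, -46/5385, 9/3590].


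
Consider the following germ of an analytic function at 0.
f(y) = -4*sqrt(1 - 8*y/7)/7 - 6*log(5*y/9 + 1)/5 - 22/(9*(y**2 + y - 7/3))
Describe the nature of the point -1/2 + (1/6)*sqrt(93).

The point is a pole of order 1.

The denominator factor y**2 + y - 7/3 vanishes at -1/2 + (1/6)*sqrt(93) and appears to the power 1; the numerator there equals -22/9, nonzero, and no other factor vanishes.
The branch terms are analytic at this point.
Hence a pole whose order is the multiplicity, 1.


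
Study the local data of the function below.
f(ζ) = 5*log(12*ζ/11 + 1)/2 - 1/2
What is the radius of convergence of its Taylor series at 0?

Branch term (5/2)*log(1 - ζ/(-11/12)): its argument vanishes at ζ = -11/12, a logarithmic branch point, modulus 11/12.
The radius of convergence is the smallest modulus among the singular points: 11/12.

The radius of convergence is 11/12.


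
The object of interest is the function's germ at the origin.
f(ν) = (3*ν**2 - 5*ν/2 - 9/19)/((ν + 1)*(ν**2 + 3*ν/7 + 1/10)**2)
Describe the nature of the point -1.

The denominator factor ν + 1 vanishes at -1 and appears to the power 1; the numerator there equals 191/38, nonzero, and no other factor vanishes.
Hence a pole whose order is the multiplicity, 1.

The point is a pole of order 1.


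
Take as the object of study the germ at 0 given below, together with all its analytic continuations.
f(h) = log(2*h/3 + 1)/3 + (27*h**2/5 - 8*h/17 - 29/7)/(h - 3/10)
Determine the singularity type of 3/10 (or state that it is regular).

The denominator factor h - 3/10 vanishes at 3/10 and appears to the power 1; the numerator there equals -225983/59500, nonzero, and no other factor vanishes.
The branch terms are analytic at this point.
Hence a pole whose order is the multiplicity, 1.

The point is a pole of order 1.


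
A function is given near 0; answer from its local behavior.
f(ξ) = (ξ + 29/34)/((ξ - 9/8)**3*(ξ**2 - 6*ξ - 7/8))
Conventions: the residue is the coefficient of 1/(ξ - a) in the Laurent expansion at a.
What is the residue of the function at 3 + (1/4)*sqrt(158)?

The residue is 36867328/1146125431 - (168233728/90543909049)*sqrt(158).

The factor ξ**2 - 6*ξ - 7/8 splits as (ξ - a)(ξ - a') with a = 3 + (1/4)*sqrt(158), a' = 3 - (1/4)*sqrt(158). At the order-1 pole a set g(ξ) = (ξ - a)*f(ξ) = [(ξ + 29/34)/(ξ - 9/8)**3] / (ξ - a').
Simple pole: residue = g(a) at a = 3 + (1/4)*sqrt(158), which is 36867328/1146125431 - (168233728/90543909049)*sqrt(158).


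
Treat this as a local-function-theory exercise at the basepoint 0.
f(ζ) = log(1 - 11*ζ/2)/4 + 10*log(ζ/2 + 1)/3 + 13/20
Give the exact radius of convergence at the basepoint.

The radius of convergence is 2/11.

Branch term (10/3)*log(1 - ζ/(-2)): its argument vanishes at ζ = -2, a logarithmic branch point, modulus 2.
Branch term (1/4)*log(1 - ζ/(2/11)): its argument vanishes at ζ = 2/11, a logarithmic branch point, modulus 2/11.
The radius of convergence is the smallest modulus among the singular points: 2/11.


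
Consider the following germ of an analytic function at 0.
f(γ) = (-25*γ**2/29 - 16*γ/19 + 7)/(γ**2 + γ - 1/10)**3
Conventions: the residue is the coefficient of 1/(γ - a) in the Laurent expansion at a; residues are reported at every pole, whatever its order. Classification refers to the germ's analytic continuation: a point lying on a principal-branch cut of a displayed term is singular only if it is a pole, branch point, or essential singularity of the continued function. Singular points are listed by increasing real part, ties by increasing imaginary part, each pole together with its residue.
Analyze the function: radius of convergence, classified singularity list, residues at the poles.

Radius of convergence at 0: -1/2 + (1/10)*sqrt(35).
At -1/2 - (1/10)*sqrt(35): a pole of order 3; residue -(603850/188993)*sqrt(35).
At -1/2 + (1/10)*sqrt(35): a pole of order 3; residue (603850/188993)*sqrt(35).


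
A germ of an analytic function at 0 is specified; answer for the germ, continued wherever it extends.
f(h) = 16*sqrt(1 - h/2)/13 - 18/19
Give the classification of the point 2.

The term (16/13)*sqrt(1 - h/(2)) has argument 1 - 2/(2) = 0 at 2: a square-root (algebraic, two-sheeted) branch point; the remaining terms are analytic or single-valued there.

The point is an algebraic (square-root) branch point.


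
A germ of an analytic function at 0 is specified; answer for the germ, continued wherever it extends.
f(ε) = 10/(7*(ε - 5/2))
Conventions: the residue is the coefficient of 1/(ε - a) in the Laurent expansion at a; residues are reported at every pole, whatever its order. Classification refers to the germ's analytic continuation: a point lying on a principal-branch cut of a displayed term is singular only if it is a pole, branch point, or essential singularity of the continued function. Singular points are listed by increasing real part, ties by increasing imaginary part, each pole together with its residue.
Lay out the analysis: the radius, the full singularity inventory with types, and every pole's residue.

Radius of convergence at 0: 5/2.
At 5/2: a pole of order 1; residue 10/7.

Denominator factor (ε - 5/2): pole of order 1 at 5/2, modulus 5/2.
The radius of convergence is the smallest modulus among the singular points: 5/2.
At the order-1 pole 5/2 set g(ε) = (ε - (5/2))*f(ε) = 10/7.
Simple pole: residue = g(a) at a = 5/2, which is 10/7.


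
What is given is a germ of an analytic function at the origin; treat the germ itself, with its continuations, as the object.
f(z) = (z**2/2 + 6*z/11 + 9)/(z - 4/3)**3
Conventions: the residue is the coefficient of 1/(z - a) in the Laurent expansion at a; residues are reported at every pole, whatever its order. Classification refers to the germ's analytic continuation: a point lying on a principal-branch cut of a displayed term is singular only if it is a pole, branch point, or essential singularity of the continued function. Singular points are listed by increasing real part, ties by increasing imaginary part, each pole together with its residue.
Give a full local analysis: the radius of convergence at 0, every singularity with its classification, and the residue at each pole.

Denominator factor (z - 4/3)^3: pole of order 3 at 4/3, modulus 4/3.
The radius of convergence is the smallest modulus among the singular points: 4/3.
At the order-3 pole 4/3 set g(z) = (z - (4/3))^3*f(z) = z**2/2 + 6*z/11 + 9.
Order-3 pole: residue = g''(a)/2; g''(4/3) = 1, so the residue is 1/2.

Radius of convergence at 0: 4/3.
At 4/3: a pole of order 3; residue 1/2.


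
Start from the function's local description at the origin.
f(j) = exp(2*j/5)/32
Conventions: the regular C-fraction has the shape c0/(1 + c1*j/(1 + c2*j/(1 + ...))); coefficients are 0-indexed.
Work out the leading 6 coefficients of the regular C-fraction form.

Taylor coefficients (expand at 0): a_0 = 1/32, a_1 = 1/80, a_2 = 1/400, a_3 = 1/3000, a_4 = 1/30000, a_5 = 1/375000.
c0 = a_0 = 1/32. Peel one level at a time: if S = 1 + c*j/S' with S'(0) = 1, then c is the j-coefficient of S and S' = c*j/(S - 1).
S_1 = c0/f = 1 + (-2/5)*j + (2/25)*j^2 + ...; c1 = -2/5.
S_2 = c1*j/(S_1 - 1) = 1 + (1/5)*j + (1/75)*j^2 + ...; c2 = 1/5.
S_3 = c2*j/(S_2 - 1) = 1 + (-1/15)*j + (1/225)*j^2 + ...; c3 = -1/15.
S_4 = c3*j/(S_3 - 1) = 1 + (1/15)*j + (1/375)*j^2 + ...; c4 = 1/15.
S_5 = c4*j/(S_4 - 1) = 1 + (-1/25)*j + ...; c5 = -1/25.

The regular C-fraction coefficients are [1/32, -2/5, 1/5, -1/15, 1/15, -1/25].


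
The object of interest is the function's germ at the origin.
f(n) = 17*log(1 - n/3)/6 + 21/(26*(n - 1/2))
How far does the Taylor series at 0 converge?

Denominator factor (n - 1/2): pole of order 1 at 1/2, modulus 1/2.
Branch term (17/6)*log(1 - n/(3)): its argument vanishes at n = 3, a logarithmic branch point, modulus 3.
The radius of convergence is the smallest modulus among the singular points: 1/2.

The radius of convergence is 1/2.


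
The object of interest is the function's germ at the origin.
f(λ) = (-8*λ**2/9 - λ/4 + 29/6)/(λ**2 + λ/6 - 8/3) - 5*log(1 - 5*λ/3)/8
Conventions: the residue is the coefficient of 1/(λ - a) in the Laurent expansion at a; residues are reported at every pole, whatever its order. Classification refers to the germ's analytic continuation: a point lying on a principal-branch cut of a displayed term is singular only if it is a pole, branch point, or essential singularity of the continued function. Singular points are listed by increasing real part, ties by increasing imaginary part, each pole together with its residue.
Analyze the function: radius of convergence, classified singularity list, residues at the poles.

Radius of convergence at 0: 3/5.
At -1/12 - (1/12)*sqrt(385): a pole of order 1; residue -11/216 - (3203/83160)*sqrt(385).
At 3/5: a logarithmic branch point.
At -1/12 + (1/12)*sqrt(385): a pole of order 1; residue -11/216 + (3203/83160)*sqrt(385).

Denominator factor (λ**2 + λ/6 - 8/3): discriminant 385/36, real irrational roots -1/12 + (1/12)*sqrt(385) and -1/12 - (1/12)*sqrt(385); poles of order 1, moduli -1/12 + (1/12)*sqrt(385) and 1/12 + (1/12)*sqrt(385).
Branch term (-5/8)*log(1 - λ/(3/5)): its argument vanishes at λ = 3/5, a logarithmic branch point, modulus 3/5.
The radius of convergence is the smallest modulus among the singular points: 3/5.
The branch term is analytic at -1/12 - (1/12)*sqrt(385) and contributes nothing to the residue; only the rational part matters.
The factor λ**2 + λ/6 - 8/3 splits as (λ - a)(λ - a') with a = -1/12 - (1/12)*sqrt(385), a' = -1/12 + (1/12)*sqrt(385). At the order-1 pole a set g(λ) = (λ - a)*(rational part) = [-8*λ**2/9 - λ/4 + 29/6] / (λ - a').
Simple pole: residue = g(a) at a = -1/12 - (1/12)*sqrt(385), which is -11/216 - (3203/83160)*sqrt(385).
The branch term is analytic at -1/12 + (1/12)*sqrt(385) and contributes nothing to the residue; only the rational part matters.
The factor λ**2 + λ/6 - 8/3 splits as (λ - a)(λ - a') with a = -1/12 + (1/12)*sqrt(385), a' = -1/12 - (1/12)*sqrt(385). At the order-1 pole a set g(λ) = (λ - a)*(rational part) = [-8*λ**2/9 - λ/4 + 29/6] / (λ - a').
Simple pole: residue = g(a) at a = -1/12 + (1/12)*sqrt(385), which is -11/216 + (3203/83160)*sqrt(385).
List the singular points by increasing real part (a conjugate pair: the negative imaginary part first).


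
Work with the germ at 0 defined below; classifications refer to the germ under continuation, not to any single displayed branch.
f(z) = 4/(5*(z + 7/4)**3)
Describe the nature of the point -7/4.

The point is a pole of order 3.

The denominator factor z + 7/4 vanishes at -7/4 and appears to the power 3; the numerator there equals 4/5, nonzero, and no other factor vanishes.
Hence a pole whose order is the multiplicity, 3.


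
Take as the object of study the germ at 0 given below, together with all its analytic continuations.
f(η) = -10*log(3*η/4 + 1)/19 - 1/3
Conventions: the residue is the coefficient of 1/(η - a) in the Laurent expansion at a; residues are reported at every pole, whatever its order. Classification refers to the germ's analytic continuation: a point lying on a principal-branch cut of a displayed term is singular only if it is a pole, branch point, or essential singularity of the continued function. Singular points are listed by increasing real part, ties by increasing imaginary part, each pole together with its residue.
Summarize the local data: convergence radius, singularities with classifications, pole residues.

Radius of convergence at 0: 4/3.
At -4/3: a logarithmic branch point.

Branch term (-10/19)*log(1 - η/(-4/3)): its argument vanishes at η = -4/3, a logarithmic branch point, modulus 4/3.
The radius of convergence is the smallest modulus among the singular points: 4/3.


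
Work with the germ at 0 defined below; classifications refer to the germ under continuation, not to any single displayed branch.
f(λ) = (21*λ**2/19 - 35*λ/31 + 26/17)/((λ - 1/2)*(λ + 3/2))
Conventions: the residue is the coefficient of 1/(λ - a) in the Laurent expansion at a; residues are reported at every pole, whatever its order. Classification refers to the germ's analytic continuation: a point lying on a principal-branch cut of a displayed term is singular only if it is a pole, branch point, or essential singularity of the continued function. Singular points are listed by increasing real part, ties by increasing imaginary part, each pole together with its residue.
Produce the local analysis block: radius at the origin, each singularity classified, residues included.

Radius of convergence at 0: 1/2.
At -3/2: a pole of order 1; residue -228689/80104.
At 1/2: a pole of order 1; residue 49713/80104.

Denominator factor (λ - 1/2): pole of order 1 at 1/2, modulus 1/2.
Denominator factor (λ + 3/2): pole of order 1 at -3/2, modulus 3/2.
The radius of convergence is the smallest modulus among the singular points: 1/2.
At the order-1 pole -3/2 set g(λ) = (λ - (-3/2))*f(λ) = (21*λ**2/19 - 35*λ/31 + 26/17)/(λ - 1/2).
Simple pole: residue = g(a) at a = -3/2, which is -228689/80104.
At the order-1 pole 1/2 set g(λ) = (λ - (1/2))*f(λ) = (21*λ**2/19 - 35*λ/31 + 26/17)/(λ + 3/2).
Simple pole: residue = g(a) at a = 1/2, which is 49713/80104.
List the singular points by increasing real part (a conjugate pair: the negative imaginary part first).


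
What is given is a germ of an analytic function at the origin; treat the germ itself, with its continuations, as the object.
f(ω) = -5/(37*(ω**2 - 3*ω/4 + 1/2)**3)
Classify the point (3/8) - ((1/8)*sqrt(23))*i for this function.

The denominator factor ω**2 - 3*ω/4 + 1/2 vanishes at (3/8) - ((1/8)*sqrt(23))*i and appears to the power 3; the numerator there equals -5/37, nonzero, and no other factor vanishes.
Hence a pole whose order is the multiplicity, 3.

The point is a pole of order 3.


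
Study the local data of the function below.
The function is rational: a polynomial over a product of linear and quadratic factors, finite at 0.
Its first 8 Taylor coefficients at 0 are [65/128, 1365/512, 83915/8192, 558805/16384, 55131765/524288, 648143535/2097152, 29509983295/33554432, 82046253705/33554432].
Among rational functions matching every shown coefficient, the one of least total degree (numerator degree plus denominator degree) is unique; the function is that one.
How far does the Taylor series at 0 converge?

No rational of total degree below 6 reproduces all 8 coefficients; solving the [0/6] Pade equations on them gives f(χ) = 13/(10*(χ - 8/5)**2*(χ**2 + 2*χ - 1)**2), whose expansion matches every shown term.
Denominator factor (χ - 8/5)^2: pole of order 2 at 8/5, modulus 8/5.
Denominator factor (χ**2 + 2*χ - 1)^2: discriminant 8, real irrational roots -1 + sqrt(2) and -1 - sqrt(2); poles of order 2, moduli -1 + sqrt(2) and 1 + sqrt(2).
The radius of convergence is the smallest modulus among the singular points: -1 + sqrt(2).

The radius of convergence is -1 + sqrt(2).


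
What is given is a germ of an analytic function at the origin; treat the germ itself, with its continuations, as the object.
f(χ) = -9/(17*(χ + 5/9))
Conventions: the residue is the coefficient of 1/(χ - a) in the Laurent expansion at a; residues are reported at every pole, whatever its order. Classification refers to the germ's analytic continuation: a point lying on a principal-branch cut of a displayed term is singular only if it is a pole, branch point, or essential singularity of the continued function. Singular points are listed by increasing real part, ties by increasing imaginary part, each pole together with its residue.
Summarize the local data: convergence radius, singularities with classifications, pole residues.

Denominator factor (χ + 5/9): pole of order 1 at -5/9, modulus 5/9.
The radius of convergence is the smallest modulus among the singular points: 5/9.
At the order-1 pole -5/9 set g(χ) = (χ - (-5/9))*f(χ) = -9/17.
Simple pole: residue = g(a) at a = -5/9, which is -9/17.

Radius of convergence at 0: 5/9.
At -5/9: a pole of order 1; residue -9/17.


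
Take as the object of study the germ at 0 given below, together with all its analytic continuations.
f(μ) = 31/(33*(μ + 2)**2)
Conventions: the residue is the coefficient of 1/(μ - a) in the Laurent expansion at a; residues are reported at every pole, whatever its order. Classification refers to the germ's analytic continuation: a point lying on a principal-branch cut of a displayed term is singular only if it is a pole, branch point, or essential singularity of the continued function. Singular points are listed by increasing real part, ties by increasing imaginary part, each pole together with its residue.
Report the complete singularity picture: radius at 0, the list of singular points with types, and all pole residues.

Radius of convergence at 0: 2.
At -2: a pole of order 2; residue 0.

Denominator factor (μ + 2)^2: pole of order 2 at -2, modulus 2.
The radius of convergence is the smallest modulus among the singular points: 2.
At the order-2 pole -2 set g(μ) = (μ - (-2))^2*f(μ) = 31/33.
Order-2 pole: residue = g'(a); g'(-2) = 0, so the residue is 0.
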